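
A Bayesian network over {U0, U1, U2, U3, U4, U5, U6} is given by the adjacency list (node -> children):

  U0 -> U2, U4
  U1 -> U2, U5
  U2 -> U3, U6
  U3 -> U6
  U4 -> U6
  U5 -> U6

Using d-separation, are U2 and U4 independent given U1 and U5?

4 paths connect U2 and U4; each must be blocked for d-separation to hold:
Path 1: U2 ← U0 → U4
  U0 is a fork and U0 is not conditioned on — no node blocks this path, so it is active.
Path 2: U2 → U6 ← U4
  U6 is a collider here and neither U6 nor any of its descendants is conditioned on, so the collider stays closed — the path is blocked at U6.
Path 3: U2 → U3 → U6 ← U4
  U6 is a collider here and neither U6 nor any of its descendants is conditioned on, so the collider stays closed — the path is blocked at U6.
Path 4: U2 ← U1 → U5 → U6 ← U4
  U1 is a fork here and U1 is conditioned on, so the path is blocked at U1.
Since the path U2 ← U0 → U4 is active, U2 and U4 are not d-separated given {U1, U5}.

No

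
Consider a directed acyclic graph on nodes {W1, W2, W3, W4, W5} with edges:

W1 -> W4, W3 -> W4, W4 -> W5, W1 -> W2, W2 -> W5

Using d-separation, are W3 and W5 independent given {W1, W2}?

There are 2 undirected paths between W3 and W5; checking each against the conditioning set {W1, W2}:
  1. W3 → W4 ← W1 → W2 → W5 — W4:collider[blocks]; W1:fork[blocks]; W2:chain[blocks] ⇒ blocked
  2. W3 → W4 → W5 — W4:chain[open] ⇒ active
Because an active path exists, W3 and W5 are not d-separated.

No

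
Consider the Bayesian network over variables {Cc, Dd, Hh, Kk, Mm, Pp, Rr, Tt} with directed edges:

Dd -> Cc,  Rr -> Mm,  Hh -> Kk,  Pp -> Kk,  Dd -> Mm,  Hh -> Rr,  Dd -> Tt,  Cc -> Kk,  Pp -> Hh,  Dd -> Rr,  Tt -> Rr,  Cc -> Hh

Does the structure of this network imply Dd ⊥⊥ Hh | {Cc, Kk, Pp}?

We examine all 6 paths between Dd and Hh:
Path 1: Dd → Mm ← Rr ← Hh
  Mm is a collider here and neither Mm nor any of its descendants is conditioned on, so the collider stays closed — the path is blocked at Mm.
Path 2: Dd → Tt → Rr ← Hh
  Rr is a collider here and neither Rr nor any of its descendants is conditioned on, so the collider stays closed — the path is blocked at Rr.
Path 3: Dd → Rr ← Hh
  Rr is a collider here and neither Rr nor any of its descendants is conditioned on, so the collider stays closed — the path is blocked at Rr.
Path 4: Dd → Cc → Hh
  Cc is a chain here and Cc is conditioned on, so the path is blocked at Cc.
Path 5: Dd → Cc → Kk ← Hh
  Cc is a chain here and Cc is conditioned on, so the path is blocked at Cc.
Path 6: Dd → Cc → Kk ← Pp → Hh
  Cc is a chain here and Cc is conditioned on, so the path is blocked at Cc.
All paths are blocked; Dd ⊥ Hh | {Cc, Kk, Pp} holds.

Yes — Dd and Hh are d-separated given {Cc, Kk, Pp}.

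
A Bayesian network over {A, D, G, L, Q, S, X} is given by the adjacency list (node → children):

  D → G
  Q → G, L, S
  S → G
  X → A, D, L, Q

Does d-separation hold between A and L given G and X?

Yes

4 paths connect A and L; each must be blocked for d-separation to hold:
Path 1: A ← X → Q → L
  X is a fork here and X is conditioned on, so the path is blocked at X.
Path 2: A ← X → D → G ← Q → L
  X is a fork here and X is conditioned on, so the path is blocked at X.
Path 3: A ← X → D → G ← S ← Q → L
  X is a fork here and X is conditioned on, so the path is blocked at X.
Path 4: A ← X → L
  X is a fork here and X is conditioned on, so the path is blocked at X.
Since every path is blocked, d-separation holds.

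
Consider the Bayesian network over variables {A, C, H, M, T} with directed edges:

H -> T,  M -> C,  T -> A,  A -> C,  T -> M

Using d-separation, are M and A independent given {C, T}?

2 paths connect M and A; each must be blocked for d-separation to hold:
Path 1: M → C ← A
  C is a collider and C is conditioned on, which opens it — no node blocks this path, so it is active.
Path 2: M ← T → A
  T is a fork here and T is conditioned on, so the path is blocked at T.
Since the path M → C ← A is active, M and A are not d-separated given {C, T}.

No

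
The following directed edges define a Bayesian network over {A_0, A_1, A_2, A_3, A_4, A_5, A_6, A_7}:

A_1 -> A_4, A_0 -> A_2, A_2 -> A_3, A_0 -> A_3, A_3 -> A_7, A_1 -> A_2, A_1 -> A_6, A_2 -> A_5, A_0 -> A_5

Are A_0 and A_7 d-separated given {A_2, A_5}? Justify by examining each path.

We examine all 3 paths between A_0 and A_7:
  1. A_0 → A_3 → A_7 — A_3:chain[open] ⇒ active
  2. A_0 → A_5 ← A_2 → A_3 → A_7 — A_5:collider[open]; A_2:fork[blocks]; A_3:chain[open] ⇒ blocked
  3. A_0 → A_2 → A_3 → A_7 — A_2:chain[blocks]; A_3:chain[open] ⇒ blocked
Since the path A_0 → A_3 → A_7 is active, A_0 and A_7 are not d-separated given {A_2, A_5}.

No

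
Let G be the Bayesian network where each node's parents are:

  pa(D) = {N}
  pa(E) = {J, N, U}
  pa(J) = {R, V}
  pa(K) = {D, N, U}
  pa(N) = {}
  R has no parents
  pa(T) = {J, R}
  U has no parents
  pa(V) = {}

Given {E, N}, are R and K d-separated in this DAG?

Enumerating the 6 paths from R to K and testing each for blocking by {E, N}:
  1. R → T ← J → E ← U → K — T:collider[blocks]; J:fork[open]; E:collider[open]; U:fork[open] ⇒ blocked
  2. R → T ← J → E ← N → D → K — T:collider[blocks]; J:fork[open]; E:collider[open]; N:fork[blocks]; D:chain[open] ⇒ blocked
  3. R → T ← J → E ← N → K — T:collider[blocks]; J:fork[open]; E:collider[open]; N:fork[blocks] ⇒ blocked
  4. R → J → E ← U → K — J:chain[open]; E:collider[open]; U:fork[open] ⇒ active
  5. R → J → E ← N → D → K — J:chain[open]; E:collider[open]; N:fork[blocks]; D:chain[open] ⇒ blocked
  6. R → J → E ← N → K — J:chain[open]; E:collider[open]; N:fork[blocks] ⇒ blocked
Because an active path exists, R and K are not d-separated.

No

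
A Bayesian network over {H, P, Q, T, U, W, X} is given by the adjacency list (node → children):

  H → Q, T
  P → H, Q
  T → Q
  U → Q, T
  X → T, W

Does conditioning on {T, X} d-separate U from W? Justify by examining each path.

Yes — U and W are d-separated given {T, X}.

We examine all 4 paths between U and W:
  1. U → T ← X → W — T:collider[open]; X:fork[blocks] ⇒ blocked
  2. U → Q ← T ← X → W — Q:collider[blocks]; T:chain[blocks]; X:fork[blocks] ⇒ blocked
  3. U → Q ← P → H → T ← X → W — Q:collider[blocks]; P:fork[open]; H:chain[open]; T:collider[open]; X:fork[blocks] ⇒ blocked
  4. U → Q ← H → T ← X → W — Q:collider[blocks]; H:fork[open]; T:collider[open]; X:fork[blocks] ⇒ blocked
Since every path is blocked, d-separation holds.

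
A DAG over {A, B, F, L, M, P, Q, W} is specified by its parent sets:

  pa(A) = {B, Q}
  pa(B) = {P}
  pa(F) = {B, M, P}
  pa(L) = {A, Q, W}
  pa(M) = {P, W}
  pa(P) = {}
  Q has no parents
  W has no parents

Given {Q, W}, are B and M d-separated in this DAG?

6 paths connect B and M; each must be blocked for d-separation to hold:
Path 1: B ← P → M
  P is a fork and P is not conditioned on — no node blocks this path, so it is active.
Path 2: B ← P → F ← M
  F is a collider here and neither F nor any of its descendants is conditioned on, so the collider stays closed — the path is blocked at F.
Path 3: B → F ← M
  F is a collider here and neither F nor any of its descendants is conditioned on, so the collider stays closed — the path is blocked at F.
Path 4: B → F ← P → M
  F is a collider here and neither F nor any of its descendants is conditioned on, so the collider stays closed — the path is blocked at F.
Path 5: B → A → L ← W → M
  L is a collider here and neither L nor any of its descendants is conditioned on, so the collider stays closed — the path is blocked at L.
Path 6: B → A ← Q → L ← W → M
  A is a collider here and neither A nor any of its descendants is conditioned on, so the collider stays closed — the path is blocked at A.
At least one path is unblocked, so d-separation fails.

No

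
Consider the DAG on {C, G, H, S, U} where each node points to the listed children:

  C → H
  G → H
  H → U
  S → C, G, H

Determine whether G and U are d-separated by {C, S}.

No

3 paths connect G and U; each must be blocked for d-separation to hold:
Path 1: G ← S → C → H → U
  S is a fork here and S is conditioned on, so the path is blocked at S.
Path 2: G ← S → H → U
  S is a fork here and S is conditioned on, so the path is blocked at S.
Path 3: G → H → U
  H is a chain and H is not conditioned on — no node blocks this path, so it is active.
At least one path is unblocked, so d-separation fails.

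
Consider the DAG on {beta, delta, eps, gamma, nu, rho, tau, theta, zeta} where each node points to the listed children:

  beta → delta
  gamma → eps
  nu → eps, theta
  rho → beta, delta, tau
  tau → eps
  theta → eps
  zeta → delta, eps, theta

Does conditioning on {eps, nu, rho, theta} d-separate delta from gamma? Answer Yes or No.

Enumerating the 5 paths from delta to gamma and testing each for blocking by {eps, nu, rho, theta}:
Path 1: delta ← zeta → theta ← nu → eps ← gamma
  nu is a fork here and nu is conditioned on, so the path is blocked at nu.
Path 2: delta ← zeta → theta → eps ← gamma
  theta is a chain here and theta is conditioned on, so the path is blocked at theta.
Path 3: delta ← zeta → eps ← gamma
  zeta is a fork and zeta is not conditioned on; eps is a collider and eps is conditioned on, which opens it — no node blocks this path, so it is active.
Path 4: delta ← beta ← rho → tau → eps ← gamma
  rho is a fork here and rho is conditioned on, so the path is blocked at rho.
Path 5: delta ← rho → tau → eps ← gamma
  rho is a fork here and rho is conditioned on, so the path is blocked at rho.
Because an active path exists, delta and gamma are not d-separated.

No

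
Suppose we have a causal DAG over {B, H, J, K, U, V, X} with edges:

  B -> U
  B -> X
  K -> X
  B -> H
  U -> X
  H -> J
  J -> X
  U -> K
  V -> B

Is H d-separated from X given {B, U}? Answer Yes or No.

4 paths connect H and X; each must be blocked for d-separation to hold:
Path 1: H → J → X
  J is a chain and J is not conditioned on — no node blocks this path, so it is active.
Path 2: H ← B → X
  B is a fork here and B is conditioned on, so the path is blocked at B.
Path 3: H ← B → U → K → X
  B is a fork here and B is conditioned on, so the path is blocked at B.
Path 4: H ← B → U → X
  B is a fork here and B is conditioned on, so the path is blocked at B.
Because an active path exists, H and X are not d-separated.

No — H and X are not d-separated given {B, U}.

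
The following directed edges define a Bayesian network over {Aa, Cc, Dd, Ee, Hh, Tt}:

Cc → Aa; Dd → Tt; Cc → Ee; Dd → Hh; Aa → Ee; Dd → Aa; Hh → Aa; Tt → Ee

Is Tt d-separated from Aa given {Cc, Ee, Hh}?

No

We examine all 4 paths between Tt and Aa:
Path 1: Tt → Ee ← Cc → Aa
  Cc is a fork here and Cc is conditioned on, so the path is blocked at Cc.
Path 2: Tt → Ee ← Aa
  Ee is a collider and Ee is conditioned on, which opens it — no node blocks this path, so it is active.
Path 3: Tt ← Dd → Hh → Aa
  Hh is a chain here and Hh is conditioned on, so the path is blocked at Hh.
Path 4: Tt ← Dd → Aa
  Dd is a fork and Dd is not conditioned on — no node blocks this path, so it is active.
Since the path Tt → Ee ← Aa is active, Tt and Aa are not d-separated given {Cc, Ee, Hh}.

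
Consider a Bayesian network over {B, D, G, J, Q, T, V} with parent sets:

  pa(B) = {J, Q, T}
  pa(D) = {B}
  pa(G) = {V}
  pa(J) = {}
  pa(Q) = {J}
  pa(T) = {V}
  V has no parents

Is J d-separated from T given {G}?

Yes — J and T are d-separated given {G}.

There are 2 undirected paths between J and T; checking each against the conditioning set {G}:
  1. J → B ← T — B:collider[blocks] ⇒ blocked
  2. J → Q → B ← T — Q:chain[open]; B:collider[blocks] ⇒ blocked
All paths are blocked; J ⊥ T | {G} holds.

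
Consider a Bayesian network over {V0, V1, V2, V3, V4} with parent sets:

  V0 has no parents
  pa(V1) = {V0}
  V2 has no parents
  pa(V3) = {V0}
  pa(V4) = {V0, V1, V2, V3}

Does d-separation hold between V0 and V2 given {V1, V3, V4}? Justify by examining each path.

No

We examine all 3 paths between V0 and V2:
Path 1: V0 → V3 → V4 ← V2
  V3 is a chain here and V3 is conditioned on, so the path is blocked at V3.
Path 2: V0 → V1 → V4 ← V2
  V1 is a chain here and V1 is conditioned on, so the path is blocked at V1.
Path 3: V0 → V4 ← V2
  V4 is a collider and V4 is conditioned on, which opens it — no node blocks this path, so it is active.
Since the path V0 → V4 ← V2 is active, V0 and V2 are not d-separated given {V1, V3, V4}.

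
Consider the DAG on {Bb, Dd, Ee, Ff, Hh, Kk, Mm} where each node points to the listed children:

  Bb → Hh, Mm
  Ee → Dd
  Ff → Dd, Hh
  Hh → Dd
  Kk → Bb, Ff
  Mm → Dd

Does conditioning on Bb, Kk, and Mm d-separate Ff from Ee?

Yes

We examine all 5 paths between Ff and Ee:
Path 1: Ff → Hh ← Bb → Mm → Dd ← Ee
  Hh is a collider here and neither Hh nor any of its descendants is conditioned on, so the collider stays closed — the path is blocked at Hh.
Path 2: Ff → Hh → Dd ← Ee
  Dd is a collider here and neither Dd nor any of its descendants is conditioned on, so the collider stays closed — the path is blocked at Dd.
Path 3: Ff → Dd ← Ee
  Dd is a collider here and neither Dd nor any of its descendants is conditioned on, so the collider stays closed — the path is blocked at Dd.
Path 4: Ff ← Kk → Bb → Hh → Dd ← Ee
  Kk is a fork here and Kk is conditioned on, so the path is blocked at Kk.
Path 5: Ff ← Kk → Bb → Mm → Dd ← Ee
  Kk is a fork here and Kk is conditioned on, so the path is blocked at Kk.
Since every path is blocked, d-separation holds.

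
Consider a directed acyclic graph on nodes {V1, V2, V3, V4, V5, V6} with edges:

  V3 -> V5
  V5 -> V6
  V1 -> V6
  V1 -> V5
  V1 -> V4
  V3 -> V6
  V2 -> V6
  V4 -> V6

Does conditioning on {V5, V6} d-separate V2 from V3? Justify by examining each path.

No — V2 and V3 are not d-separated given {V5, V6}.

Enumerating the 4 paths from V2 to V3 and testing each for blocking by {V5, V6}:
Path 1: V2 → V6 ← V5 ← V3
  V5 is a chain here and V5 is conditioned on, so the path is blocked at V5.
Path 2: V2 → V6 ← V4 ← V1 → V5 ← V3
  V6 is a collider and V6 is conditioned on, which opens it; V4 is a chain and V4 is not conditioned on; V1 is a fork and V1 is not conditioned on; V5 is a collider and V5 is conditioned on, which opens it — no node blocks this path, so it is active.
Path 3: V2 → V6 ← V3
  V6 is a collider and V6 is conditioned on, which opens it — no node blocks this path, so it is active.
Path 4: V2 → V6 ← V1 → V5 ← V3
  V6 is a collider and V6 is conditioned on, which opens it; V1 is a fork and V1 is not conditioned on; V5 is a collider and V5 is conditioned on, which opens it — no node blocks this path, so it is active.
At least one path is unblocked, so d-separation fails.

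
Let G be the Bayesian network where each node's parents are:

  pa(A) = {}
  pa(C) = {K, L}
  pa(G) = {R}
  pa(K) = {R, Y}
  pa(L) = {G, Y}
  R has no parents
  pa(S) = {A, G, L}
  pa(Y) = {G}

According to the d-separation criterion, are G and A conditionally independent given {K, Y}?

Yes

Enumerating the 6 paths from G to A and testing each for blocking by {K, Y}:
  1. G → L → S ← A — L:chain[open]; S:collider[blocks] ⇒ blocked
  2. G ← R → K ← Y → L → S ← A — R:fork[open]; K:collider[open]; Y:fork[blocks]; L:chain[open]; S:collider[blocks] ⇒ blocked
  3. G ← R → K → C ← L → S ← A — R:fork[open]; K:chain[blocks]; C:collider[blocks]; L:fork[open]; S:collider[blocks] ⇒ blocked
  4. G → Y → L → S ← A — Y:chain[blocks]; L:chain[open]; S:collider[blocks] ⇒ blocked
  5. G → Y → K → C ← L → S ← A — Y:chain[blocks]; K:chain[blocks]; C:collider[blocks]; L:fork[open]; S:collider[blocks] ⇒ blocked
  6. G → S ← A — S:collider[blocks] ⇒ blocked
Every path is blocked, so G and A are d-separated given {K, Y}.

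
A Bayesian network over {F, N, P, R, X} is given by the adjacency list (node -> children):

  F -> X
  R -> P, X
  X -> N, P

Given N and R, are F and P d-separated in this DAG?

No

We examine all 2 paths between F and P:
Path 1: F → X ← R → P
  R is a fork here and R is conditioned on, so the path is blocked at R.
Path 2: F → X → P
  X is a chain and X is not conditioned on — no node blocks this path, so it is active.
Since the path F → X → P is active, F and P are not d-separated given {N, R}.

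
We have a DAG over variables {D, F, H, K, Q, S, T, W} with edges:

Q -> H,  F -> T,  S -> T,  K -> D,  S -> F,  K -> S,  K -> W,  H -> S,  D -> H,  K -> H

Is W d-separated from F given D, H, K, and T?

Yes

6 paths connect W and F; each must be blocked for d-separation to hold:
Path 1: W ← K → H → S → T ← F
  K is a fork here and K is conditioned on, so the path is blocked at K.
Path 2: W ← K → H → S → F
  K is a fork here and K is conditioned on, so the path is blocked at K.
Path 3: W ← K → S → T ← F
  K is a fork here and K is conditioned on, so the path is blocked at K.
Path 4: W ← K → S → F
  K is a fork here and K is conditioned on, so the path is blocked at K.
Path 5: W ← K → D → H → S → T ← F
  K is a fork here and K is conditioned on, so the path is blocked at K.
Path 6: W ← K → D → H → S → F
  K is a fork here and K is conditioned on, so the path is blocked at K.
Since every path is blocked, d-separation holds.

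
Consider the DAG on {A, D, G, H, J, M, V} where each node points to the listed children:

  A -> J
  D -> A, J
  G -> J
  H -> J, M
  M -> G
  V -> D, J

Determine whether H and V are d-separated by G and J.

No

Enumerating the 6 paths from H to V and testing each for blocking by {G, J}:
  1. H → J ← V — J:collider[open] ⇒ active
  2. H → J ← A ← D ← V — J:collider[open]; A:chain[open]; D:chain[open] ⇒ active
  3. H → J ← D ← V — J:collider[open]; D:chain[open] ⇒ active
  4. H → M → G → J ← V — M:chain[open]; G:chain[blocks]; J:collider[open] ⇒ blocked
  5. H → M → G → J ← A ← D ← V — M:chain[open]; G:chain[blocks]; J:collider[open]; A:chain[open]; D:chain[open] ⇒ blocked
  6. H → M → G → J ← D ← V — M:chain[open]; G:chain[blocks]; J:collider[open]; D:chain[open] ⇒ blocked
Because an active path exists, H and V are not d-separated.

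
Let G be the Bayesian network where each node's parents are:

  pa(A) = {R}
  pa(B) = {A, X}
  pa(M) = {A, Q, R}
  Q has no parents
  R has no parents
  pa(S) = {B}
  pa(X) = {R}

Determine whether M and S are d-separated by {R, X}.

Enumerating the 4 paths from M to S and testing each for blocking by {R, X}:
  1. M ← A → B → S — A:fork[open]; B:chain[open] ⇒ active
  2. M ← A ← R → X → B → S — A:chain[open]; R:fork[blocks]; X:chain[blocks]; B:chain[open] ⇒ blocked
  3. M ← R → X → B → S — R:fork[blocks]; X:chain[blocks]; B:chain[open] ⇒ blocked
  4. M ← R → A → B → S — R:fork[blocks]; A:chain[open]; B:chain[open] ⇒ blocked
Because an active path exists, M and S are not d-separated.

No — M and S are not d-separated given {R, X}.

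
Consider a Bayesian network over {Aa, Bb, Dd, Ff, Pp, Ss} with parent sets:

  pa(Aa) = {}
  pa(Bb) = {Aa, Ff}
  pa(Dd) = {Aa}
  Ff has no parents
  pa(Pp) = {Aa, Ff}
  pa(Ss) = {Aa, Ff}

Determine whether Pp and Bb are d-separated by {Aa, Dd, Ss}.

4 paths connect Pp and Bb; each must be blocked for d-separation to hold:
Path 1: Pp ← Aa → Bb
  Aa is a fork here and Aa is conditioned on, so the path is blocked at Aa.
Path 2: Pp ← Aa → Ss ← Ff → Bb
  Aa is a fork here and Aa is conditioned on, so the path is blocked at Aa.
Path 3: Pp ← Ff → Bb
  Ff is a fork and Ff is not conditioned on — no node blocks this path, so it is active.
Path 4: Pp ← Ff → Ss ← Aa → Bb
  Aa is a fork here and Aa is conditioned on, so the path is blocked at Aa.
At least one path is unblocked, so d-separation fails.

No — Pp and Bb are not d-separated given {Aa, Dd, Ss}.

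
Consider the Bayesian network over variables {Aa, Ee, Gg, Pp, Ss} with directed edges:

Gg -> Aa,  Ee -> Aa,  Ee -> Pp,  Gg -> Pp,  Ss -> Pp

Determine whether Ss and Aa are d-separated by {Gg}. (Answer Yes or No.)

Yes — Ss and Aa are d-separated given {Gg}.

We examine all 2 paths between Ss and Aa:
  1. Ss → Pp ← Ee → Aa — Pp:collider[blocks]; Ee:fork[open] ⇒ blocked
  2. Ss → Pp ← Gg → Aa — Pp:collider[blocks]; Gg:fork[blocks] ⇒ blocked
Every path is blocked, so Ss and Aa are d-separated given {Gg}.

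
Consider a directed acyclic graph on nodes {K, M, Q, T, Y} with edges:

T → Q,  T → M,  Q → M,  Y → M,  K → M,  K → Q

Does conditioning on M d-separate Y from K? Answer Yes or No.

No

3 paths connect Y and K; each must be blocked for d-separation to hold:
  1. Y → M ← T → Q ← K — M:collider[open]; T:fork[open]; Q:collider[open] ⇒ active
  2. Y → M ← K — M:collider[open] ⇒ active
  3. Y → M ← Q ← K — M:collider[open]; Q:chain[open] ⇒ active
Since the path Y → M ← T → Q ← K is active, Y and K are not d-separated given {M}.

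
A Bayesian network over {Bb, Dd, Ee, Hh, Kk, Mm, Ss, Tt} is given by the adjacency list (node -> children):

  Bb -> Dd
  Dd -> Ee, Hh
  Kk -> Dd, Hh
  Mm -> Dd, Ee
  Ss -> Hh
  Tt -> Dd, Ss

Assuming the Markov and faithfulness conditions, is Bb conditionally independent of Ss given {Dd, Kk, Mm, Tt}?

We examine all 3 paths between Bb and Ss:
  1. Bb → Dd ← Kk → Hh ← Ss — Dd:collider[open]; Kk:fork[blocks]; Hh:collider[blocks] ⇒ blocked
  2. Bb → Dd → Hh ← Ss — Dd:chain[blocks]; Hh:collider[blocks] ⇒ blocked
  3. Bb → Dd ← Tt → Ss — Dd:collider[open]; Tt:fork[blocks] ⇒ blocked
All paths are blocked; Bb ⊥ Ss | {Dd, Kk, Mm, Tt} holds.

Yes — Bb and Ss are d-separated given {Dd, Kk, Mm, Tt}.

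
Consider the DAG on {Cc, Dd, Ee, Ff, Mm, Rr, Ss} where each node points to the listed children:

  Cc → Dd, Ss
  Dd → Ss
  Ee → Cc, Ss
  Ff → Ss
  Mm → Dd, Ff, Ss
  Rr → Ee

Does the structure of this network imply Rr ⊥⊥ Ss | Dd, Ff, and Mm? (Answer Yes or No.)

There are 5 undirected paths between Rr and Ss; checking each against the conditioning set {Dd, Ff, Mm}:
Path 1: Rr → Ee → Cc → Dd ← Mm → Ff → Ss
  Mm is a fork here and Mm is conditioned on, so the path is blocked at Mm.
Path 2: Rr → Ee → Cc → Dd ← Mm → Ss
  Mm is a fork here and Mm is conditioned on, so the path is blocked at Mm.
Path 3: Rr → Ee → Cc → Dd → Ss
  Dd is a chain here and Dd is conditioned on, so the path is blocked at Dd.
Path 4: Rr → Ee → Cc → Ss
  Ee is a chain and Ee is not conditioned on; Cc is a chain and Cc is not conditioned on — no node blocks this path, so it is active.
Path 5: Rr → Ee → Ss
  Ee is a chain and Ee is not conditioned on — no node blocks this path, so it is active.
At least one path is unblocked, so d-separation fails.

No — Rr and Ss are not d-separated given {Dd, Ff, Mm}.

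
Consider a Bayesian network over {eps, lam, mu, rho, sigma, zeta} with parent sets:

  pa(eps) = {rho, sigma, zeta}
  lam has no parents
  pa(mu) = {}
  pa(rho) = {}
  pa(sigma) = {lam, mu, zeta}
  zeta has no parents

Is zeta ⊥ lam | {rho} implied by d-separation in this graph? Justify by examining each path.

Yes

Enumerating the 2 paths from zeta to lam and testing each for blocking by {rho}:
Path 1: zeta → sigma ← lam
  sigma is a collider here and neither sigma nor any of its descendants is conditioned on, so the collider stays closed — the path is blocked at sigma.
Path 2: zeta → eps ← sigma ← lam
  eps is a collider here and neither eps nor any of its descendants is conditioned on, so the collider stays closed — the path is blocked at eps.
All paths are blocked; zeta ⊥ lam | {rho} holds.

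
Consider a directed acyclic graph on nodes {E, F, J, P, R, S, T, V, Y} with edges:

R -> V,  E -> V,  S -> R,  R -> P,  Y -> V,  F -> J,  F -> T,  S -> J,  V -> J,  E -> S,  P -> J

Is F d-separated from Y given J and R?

We examine all 5 paths between F and Y:
  1. F → J ← V ← Y — J:collider[open]; V:chain[open] ⇒ active
  2. F → J ← S → R → V ← Y — J:collider[open]; S:fork[open]; R:chain[blocks]; V:collider[open] ⇒ blocked
  3. F → J ← S ← E → V ← Y — J:collider[open]; S:chain[open]; E:fork[open]; V:collider[open] ⇒ active
  4. F → J ← P ← R → V ← Y — J:collider[open]; P:chain[open]; R:fork[blocks]; V:collider[open] ⇒ blocked
  5. F → J ← P ← R ← S ← E → V ← Y — J:collider[open]; P:chain[open]; R:chain[blocks]; S:chain[open]; E:fork[open]; V:collider[open] ⇒ blocked
Because an active path exists, F and Y are not d-separated.

No — F and Y are not d-separated given {J, R}.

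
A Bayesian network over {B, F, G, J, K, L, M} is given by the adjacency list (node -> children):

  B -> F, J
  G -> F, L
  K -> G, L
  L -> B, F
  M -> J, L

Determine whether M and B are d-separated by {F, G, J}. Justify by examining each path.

We examine all 5 paths between M and B:
Path 1: M → J ← B
  J is a collider and J is conditioned on, which opens it — no node blocks this path, so it is active.
Path 2: M → L → F ← B
  L is a chain and L is not conditioned on; F is a collider and F is conditioned on, which opens it — no node blocks this path, so it is active.
Path 3: M → L → B
  L is a chain and L is not conditioned on — no node blocks this path, so it is active.
Path 4: M → L ← K → G → F ← B
  G is a chain here and G is conditioned on, so the path is blocked at G.
Path 5: M → L ← G → F ← B
  G is a fork here and G is conditioned on, so the path is blocked at G.
Since the path M → J ← B is active, M and B are not d-separated given {F, G, J}.

No — M and B are not d-separated given {F, G, J}.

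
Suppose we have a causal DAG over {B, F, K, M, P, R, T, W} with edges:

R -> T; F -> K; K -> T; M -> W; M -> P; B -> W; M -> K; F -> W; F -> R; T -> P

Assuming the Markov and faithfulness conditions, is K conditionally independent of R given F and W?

Yes

Enumerating the 6 paths from K to R and testing each for blocking by {F, W}:
Path 1: K ← M → P ← T ← R
  P is a collider here and neither P nor any of its descendants is conditioned on, so the collider stays closed — the path is blocked at P.
Path 2: K ← M → W ← F → R
  F is a fork here and F is conditioned on, so the path is blocked at F.
Path 3: K ← F → R
  F is a fork here and F is conditioned on, so the path is blocked at F.
Path 4: K ← F → W ← M → P ← T ← R
  F is a fork here and F is conditioned on, so the path is blocked at F.
Path 5: K → T ← R
  T is a collider here and neither T nor any of its descendants is conditioned on, so the collider stays closed — the path is blocked at T.
Path 6: K → T → P ← M → W ← F → R
  P is a collider here and neither P nor any of its descendants is conditioned on, so the collider stays closed — the path is blocked at P.
All paths are blocked; K ⊥ R | {F, W} holds.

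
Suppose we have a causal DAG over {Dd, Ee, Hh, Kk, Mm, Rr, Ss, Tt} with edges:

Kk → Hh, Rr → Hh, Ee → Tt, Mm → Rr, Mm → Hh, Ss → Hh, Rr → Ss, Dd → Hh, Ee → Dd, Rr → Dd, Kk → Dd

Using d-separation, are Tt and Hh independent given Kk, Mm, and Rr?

Enumerating the 5 paths from Tt to Hh and testing each for blocking by {Kk, Mm, Rr}:
Path 1: Tt ← Ee → Dd ← Kk → Hh
  Dd is a collider here and neither Dd nor any of its descendants is conditioned on, so the collider stays closed — the path is blocked at Dd.
Path 2: Tt ← Ee → Dd → Hh
  Ee is a fork and Ee is not conditioned on; Dd is a chain and Dd is not conditioned on — no node blocks this path, so it is active.
Path 3: Tt ← Ee → Dd ← Rr → Hh
  Dd is a collider here and neither Dd nor any of its descendants is conditioned on, so the collider stays closed — the path is blocked at Dd.
Path 4: Tt ← Ee → Dd ← Rr → Ss → Hh
  Dd is a collider here and neither Dd nor any of its descendants is conditioned on, so the collider stays closed — the path is blocked at Dd.
Path 5: Tt ← Ee → Dd ← Rr ← Mm → Hh
  Dd is a collider here and neither Dd nor any of its descendants is conditioned on, so the collider stays closed — the path is blocked at Dd.
At least one path is unblocked, so d-separation fails.

No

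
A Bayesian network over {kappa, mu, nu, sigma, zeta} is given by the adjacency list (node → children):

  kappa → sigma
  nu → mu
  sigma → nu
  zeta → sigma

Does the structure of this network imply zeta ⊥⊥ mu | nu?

Yes — zeta and mu are d-separated given {nu}.

There is one path between zeta and mu:
  1. zeta → sigma → nu → mu — sigma:chain[open]; nu:chain[blocks] ⇒ blocked
Every path is blocked, so zeta and mu are d-separated given {nu}.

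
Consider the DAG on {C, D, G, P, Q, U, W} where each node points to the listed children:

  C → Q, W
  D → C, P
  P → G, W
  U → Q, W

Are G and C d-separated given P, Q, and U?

Yes

Enumerating the 3 paths from G to C and testing each for blocking by {P, Q, U}:
Path 1: G ← P → W ← U → Q ← C
  P is a fork here and P is conditioned on, so the path is blocked at P.
Path 2: G ← P → W ← C
  P is a fork here and P is conditioned on, so the path is blocked at P.
Path 3: G ← P ← D → C
  P is a chain here and P is conditioned on, so the path is blocked at P.
Since every path is blocked, d-separation holds.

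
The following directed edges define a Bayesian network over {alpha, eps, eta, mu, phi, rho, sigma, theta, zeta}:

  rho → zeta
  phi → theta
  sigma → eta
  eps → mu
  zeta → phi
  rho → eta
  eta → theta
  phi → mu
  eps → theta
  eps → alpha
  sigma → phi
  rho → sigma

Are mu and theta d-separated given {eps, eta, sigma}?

Enumerating the 6 paths from mu to theta and testing each for blocking by {eps, eta, sigma}:
Path 1: mu ← phi ← zeta ← rho → eta → theta
  eta is a chain here and eta is conditioned on, so the path is blocked at eta.
Path 2: mu ← phi ← zeta ← rho → sigma → eta → theta
  sigma is a chain here and sigma is conditioned on, so the path is blocked at sigma.
Path 3: mu ← phi ← sigma ← rho → eta → theta
  sigma is a chain here and sigma is conditioned on, so the path is blocked at sigma.
Path 4: mu ← phi ← sigma → eta → theta
  sigma is a fork here and sigma is conditioned on, so the path is blocked at sigma.
Path 5: mu ← phi → theta
  phi is a fork and phi is not conditioned on — no node blocks this path, so it is active.
Path 6: mu ← eps → theta
  eps is a fork here and eps is conditioned on, so the path is blocked at eps.
At least one path is unblocked, so d-separation fails.

No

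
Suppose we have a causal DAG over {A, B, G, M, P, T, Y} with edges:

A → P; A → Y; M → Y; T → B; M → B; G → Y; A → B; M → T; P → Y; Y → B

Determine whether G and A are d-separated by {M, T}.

5 paths connect G and A; each must be blocked for d-separation to hold:
Path 1: G → Y ← M → B ← A
  Y is a collider here and neither Y nor any of its descendants is conditioned on, so the collider stays closed — the path is blocked at Y.
Path 2: G → Y ← M → T → B ← A
  Y is a collider here and neither Y nor any of its descendants is conditioned on, so the collider stays closed — the path is blocked at Y.
Path 3: G → Y ← A
  Y is a collider here and neither Y nor any of its descendants is conditioned on, so the collider stays closed — the path is blocked at Y.
Path 4: G → Y → B ← A
  B is a collider here and neither B nor any of its descendants is conditioned on, so the collider stays closed — the path is blocked at B.
Path 5: G → Y ← P ← A
  Y is a collider here and neither Y nor any of its descendants is conditioned on, so the collider stays closed — the path is blocked at Y.
Every path is blocked, so G and A are d-separated given {M, T}.

Yes — G and A are d-separated given {M, T}.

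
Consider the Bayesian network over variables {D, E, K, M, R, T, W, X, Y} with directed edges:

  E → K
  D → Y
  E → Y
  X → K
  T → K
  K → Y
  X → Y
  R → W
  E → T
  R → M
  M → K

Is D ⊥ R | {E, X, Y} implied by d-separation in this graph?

4 paths connect D and R; each must be blocked for d-separation to hold:
  1. D → Y ← X → K ← M ← R — Y:collider[open]; X:fork[blocks]; K:collider[open]; M:chain[open] ⇒ blocked
  2. D → Y ← E → T → K ← M ← R — Y:collider[open]; E:fork[blocks]; T:chain[open]; K:collider[open]; M:chain[open] ⇒ blocked
  3. D → Y ← E → K ← M ← R — Y:collider[open]; E:fork[blocks]; K:collider[open]; M:chain[open] ⇒ blocked
  4. D → Y ← K ← M ← R — Y:collider[open]; K:chain[open]; M:chain[open] ⇒ active
Because an active path exists, D and R are not d-separated.

No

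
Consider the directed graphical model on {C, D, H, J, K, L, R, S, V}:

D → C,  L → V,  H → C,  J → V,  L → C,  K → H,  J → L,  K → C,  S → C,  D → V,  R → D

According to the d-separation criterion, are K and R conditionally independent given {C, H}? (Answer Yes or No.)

We examine all 6 paths between K and R:
Path 1: K → H → C ← L → V ← D ← R
  H is a chain here and H is conditioned on, so the path is blocked at H.
Path 2: K → H → C ← L ← J → V ← D ← R
  H is a chain here and H is conditioned on, so the path is blocked at H.
Path 3: K → H → C ← D ← R
  H is a chain here and H is conditioned on, so the path is blocked at H.
Path 4: K → C ← L → V ← D ← R
  V is a collider here and neither V nor any of its descendants is conditioned on, so the collider stays closed — the path is blocked at V.
Path 5: K → C ← L ← J → V ← D ← R
  V is a collider here and neither V nor any of its descendants is conditioned on, so the collider stays closed — the path is blocked at V.
Path 6: K → C ← D ← R
  C is a collider and C is conditioned on, which opens it; D is a chain and D is not conditioned on — no node blocks this path, so it is active.
Because an active path exists, K and R are not d-separated.

No — K and R are not d-separated given {C, H}.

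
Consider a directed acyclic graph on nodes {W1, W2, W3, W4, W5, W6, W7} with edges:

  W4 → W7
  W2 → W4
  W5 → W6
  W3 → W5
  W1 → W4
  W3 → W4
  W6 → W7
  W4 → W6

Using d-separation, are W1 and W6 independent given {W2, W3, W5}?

No — W1 and W6 are not d-separated given {W2, W3, W5}.

Enumerating the 3 paths from W1 to W6 and testing each for blocking by {W2, W3, W5}:
Path 1: W1 → W4 ← W3 → W5 → W6
  W4 is a collider here and neither W4 nor any of its descendants is conditioned on, so the collider stays closed — the path is blocked at W4.
Path 2: W1 → W4 → W7 ← W6
  W7 is a collider here and neither W7 nor any of its descendants is conditioned on, so the collider stays closed — the path is blocked at W7.
Path 3: W1 → W4 → W6
  W4 is a chain and W4 is not conditioned on — no node blocks this path, so it is active.
At least one path is unblocked, so d-separation fails.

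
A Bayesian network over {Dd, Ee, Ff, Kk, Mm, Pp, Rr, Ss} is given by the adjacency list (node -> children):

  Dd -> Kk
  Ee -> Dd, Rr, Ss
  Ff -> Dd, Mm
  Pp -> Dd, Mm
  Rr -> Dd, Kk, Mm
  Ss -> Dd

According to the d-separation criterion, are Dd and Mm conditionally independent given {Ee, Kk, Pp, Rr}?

We examine all 6 paths between Dd and Mm:
  1. Dd ← Ff → Mm — Ff:fork[open] ⇒ active
  2. Dd ← Rr → Mm — Rr:fork[blocks] ⇒ blocked
  3. Dd → Kk ← Rr → Mm — Kk:collider[open]; Rr:fork[blocks] ⇒ blocked
  4. Dd ← Ee → Rr → Mm — Ee:fork[blocks]; Rr:chain[blocks] ⇒ blocked
  5. Dd ← Pp → Mm — Pp:fork[blocks] ⇒ blocked
  6. Dd ← Ss ← Ee → Rr → Mm — Ss:chain[open]; Ee:fork[blocks]; Rr:chain[blocks] ⇒ blocked
At least one path is unblocked, so d-separation fails.

No — Dd and Mm are not d-separated given {Ee, Kk, Pp, Rr}.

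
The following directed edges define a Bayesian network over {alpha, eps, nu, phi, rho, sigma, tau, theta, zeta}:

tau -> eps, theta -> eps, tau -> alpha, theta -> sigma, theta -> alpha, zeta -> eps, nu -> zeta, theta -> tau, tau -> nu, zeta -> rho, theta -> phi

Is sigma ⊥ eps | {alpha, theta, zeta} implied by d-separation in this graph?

Enumerating the 5 paths from sigma to eps and testing each for blocking by {alpha, theta, zeta}:
Path 1: sigma ← theta → tau → eps
  theta is a fork here and theta is conditioned on, so the path is blocked at theta.
Path 2: sigma ← theta → tau → nu → zeta → eps
  theta is a fork here and theta is conditioned on, so the path is blocked at theta.
Path 3: sigma ← theta → eps
  theta is a fork here and theta is conditioned on, so the path is blocked at theta.
Path 4: sigma ← theta → alpha ← tau → eps
  theta is a fork here and theta is conditioned on, so the path is blocked at theta.
Path 5: sigma ← theta → alpha ← tau → nu → zeta → eps
  theta is a fork here and theta is conditioned on, so the path is blocked at theta.
Since every path is blocked, d-separation holds.

Yes — sigma and eps are d-separated given {alpha, theta, zeta}.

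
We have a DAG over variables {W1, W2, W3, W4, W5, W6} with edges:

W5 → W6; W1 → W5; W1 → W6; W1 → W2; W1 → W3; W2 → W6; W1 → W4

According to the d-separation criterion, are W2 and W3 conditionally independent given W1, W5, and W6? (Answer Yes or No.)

Yes

Enumerating the 3 paths from W2 to W3 and testing each for blocking by {W1, W5, W6}:
Path 1: W2 → W6 ← W5 ← W1 → W3
  W5 is a chain here and W5 is conditioned on, so the path is blocked at W5.
Path 2: W2 → W6 ← W1 → W3
  W1 is a fork here and W1 is conditioned on, so the path is blocked at W1.
Path 3: W2 ← W1 → W3
  W1 is a fork here and W1 is conditioned on, so the path is blocked at W1.
Since every path is blocked, d-separation holds.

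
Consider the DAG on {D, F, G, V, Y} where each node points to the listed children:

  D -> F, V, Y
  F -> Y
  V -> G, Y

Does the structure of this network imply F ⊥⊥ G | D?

Yes — F and G are d-separated given {D}.

Enumerating the 4 paths from F to G and testing each for blocking by {D}:
Path 1: F → Y ← V → G
  Y is a collider here and neither Y nor any of its descendants is conditioned on, so the collider stays closed — the path is blocked at Y.
Path 2: F → Y ← D → V → G
  Y is a collider here and neither Y nor any of its descendants is conditioned on, so the collider stays closed — the path is blocked at Y.
Path 3: F ← D → V → G
  D is a fork here and D is conditioned on, so the path is blocked at D.
Path 4: F ← D → Y ← V → G
  D is a fork here and D is conditioned on, so the path is blocked at D.
All paths are blocked; F ⊥ G | {D} holds.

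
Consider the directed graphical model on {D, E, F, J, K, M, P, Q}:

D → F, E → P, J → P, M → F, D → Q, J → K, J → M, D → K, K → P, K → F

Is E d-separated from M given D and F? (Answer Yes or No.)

6 paths connect E and M; each must be blocked for d-separation to hold:
Path 1: E → P ← J → M
  P is a collider here and neither P nor any of its descendants is conditioned on, so the collider stays closed — the path is blocked at P.
Path 2: E → P ← J → K ← D → F ← M
  P is a collider here and neither P nor any of its descendants is conditioned on, so the collider stays closed — the path is blocked at P.
Path 3: E → P ← J → K → F ← M
  P is a collider here and neither P nor any of its descendants is conditioned on, so the collider stays closed — the path is blocked at P.
Path 4: E → P ← K ← D → F ← M
  P is a collider here and neither P nor any of its descendants is conditioned on, so the collider stays closed — the path is blocked at P.
Path 5: E → P ← K ← J → M
  P is a collider here and neither P nor any of its descendants is conditioned on, so the collider stays closed — the path is blocked at P.
Path 6: E → P ← K → F ← M
  P is a collider here and neither P nor any of its descendants is conditioned on, so the collider stays closed — the path is blocked at P.
All paths are blocked; E ⊥ M | {D, F} holds.

Yes — E and M are d-separated given {D, F}.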